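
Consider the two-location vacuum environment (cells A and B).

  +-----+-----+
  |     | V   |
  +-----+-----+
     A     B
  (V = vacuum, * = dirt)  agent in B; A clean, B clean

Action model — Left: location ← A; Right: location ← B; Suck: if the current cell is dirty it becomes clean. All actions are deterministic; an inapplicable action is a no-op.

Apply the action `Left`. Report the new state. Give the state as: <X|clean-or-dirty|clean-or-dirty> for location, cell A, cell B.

<A|clean|clean>

start: <B|clean|clean>
[1] after Left: <A|clean|clean>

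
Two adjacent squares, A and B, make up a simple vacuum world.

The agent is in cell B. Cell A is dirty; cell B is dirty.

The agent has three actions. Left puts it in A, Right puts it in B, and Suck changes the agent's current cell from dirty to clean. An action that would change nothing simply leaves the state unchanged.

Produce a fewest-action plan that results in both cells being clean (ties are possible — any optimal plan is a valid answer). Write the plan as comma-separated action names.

1) do Suck; now <B|dirty|clean>
2) do Left; now <A|dirty|clean>
3) do Suck; now <A|clean|clean>
min 3: Suck B + move + Suck A

Suck, Left, Suck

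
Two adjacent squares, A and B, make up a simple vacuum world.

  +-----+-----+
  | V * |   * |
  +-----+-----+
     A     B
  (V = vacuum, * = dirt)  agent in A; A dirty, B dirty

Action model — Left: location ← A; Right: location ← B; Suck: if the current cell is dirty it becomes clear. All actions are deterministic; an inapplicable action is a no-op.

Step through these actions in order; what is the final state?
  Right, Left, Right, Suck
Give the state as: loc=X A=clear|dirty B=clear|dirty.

loc=B A=dirty B=clear

step 1/4 (Right): loc=B A=dirty B=dirty
step 2/4 (Left): loc=A A=dirty B=dirty
step 3/4 (Right): loc=B A=dirty B=dirty
step 4/4 (Suck): loc=B A=dirty B=clear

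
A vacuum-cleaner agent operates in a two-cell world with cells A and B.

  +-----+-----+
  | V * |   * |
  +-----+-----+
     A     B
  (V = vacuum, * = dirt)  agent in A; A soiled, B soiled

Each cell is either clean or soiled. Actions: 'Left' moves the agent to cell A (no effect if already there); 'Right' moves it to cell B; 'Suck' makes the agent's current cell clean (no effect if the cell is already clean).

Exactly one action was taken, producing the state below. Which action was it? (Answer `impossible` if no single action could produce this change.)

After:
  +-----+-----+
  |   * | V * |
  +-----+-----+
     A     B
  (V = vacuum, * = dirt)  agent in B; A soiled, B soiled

Right

try  Left: <A|soiled|soiled>
try Right: <B|soiled|soiled>  ← match
try  Suck: <A|clean|soiled>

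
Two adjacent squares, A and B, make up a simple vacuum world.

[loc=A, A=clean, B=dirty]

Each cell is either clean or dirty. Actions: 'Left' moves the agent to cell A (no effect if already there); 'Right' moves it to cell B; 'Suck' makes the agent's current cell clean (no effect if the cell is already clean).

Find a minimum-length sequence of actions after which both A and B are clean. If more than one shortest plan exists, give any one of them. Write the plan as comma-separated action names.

Right, Suck

1) do Right; now loc=B A=clean B=dirty
2) do Suck; now loc=B A=clean B=clean
min 2: go B then Suck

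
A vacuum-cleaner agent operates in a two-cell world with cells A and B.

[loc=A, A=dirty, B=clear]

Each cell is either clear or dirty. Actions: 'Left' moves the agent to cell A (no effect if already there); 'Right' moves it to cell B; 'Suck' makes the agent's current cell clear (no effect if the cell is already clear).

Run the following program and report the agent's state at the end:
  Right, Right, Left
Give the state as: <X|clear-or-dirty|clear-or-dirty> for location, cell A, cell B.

<A|dirty|clear>

1) do Right; now <B|dirty|clear>
2) do Right; now <B|dirty|clear>
3) do Left; now <A|dirty|clear>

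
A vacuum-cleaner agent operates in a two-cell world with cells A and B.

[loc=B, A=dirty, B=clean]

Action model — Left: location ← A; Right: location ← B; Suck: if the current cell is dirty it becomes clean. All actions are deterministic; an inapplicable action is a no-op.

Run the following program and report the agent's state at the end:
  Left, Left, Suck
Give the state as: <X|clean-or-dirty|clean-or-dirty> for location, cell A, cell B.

t=1 Left ⇒ <A|dirty|clean>
t=2 Left ⇒ <A|dirty|clean>
t=3 Suck ⇒ <A|clean|clean>

<A|clean|clean>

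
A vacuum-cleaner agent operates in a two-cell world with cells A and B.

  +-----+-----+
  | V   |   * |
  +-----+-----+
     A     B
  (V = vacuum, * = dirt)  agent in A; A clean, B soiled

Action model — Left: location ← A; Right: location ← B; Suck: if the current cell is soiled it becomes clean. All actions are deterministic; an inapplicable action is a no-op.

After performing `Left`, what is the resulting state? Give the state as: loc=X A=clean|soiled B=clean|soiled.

start: loc=A A=clean B=soiled
1) do Left; now loc=A A=clean B=soiled

loc=A A=clean B=soiled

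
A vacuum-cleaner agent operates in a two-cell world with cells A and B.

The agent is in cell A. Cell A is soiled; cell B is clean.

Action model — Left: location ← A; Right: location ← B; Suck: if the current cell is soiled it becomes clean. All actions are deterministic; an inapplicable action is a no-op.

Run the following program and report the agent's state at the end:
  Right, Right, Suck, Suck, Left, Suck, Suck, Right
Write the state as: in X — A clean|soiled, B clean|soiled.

in B — A clean, B clean

step 1/8 (Right): in B — A soiled, B clean
step 2/8 (Right): in B — A soiled, B clean
step 3/8 (Suck): in B — A soiled, B clean
step 4/8 (Suck): in B — A soiled, B clean
step 5/8 (Left): in A — A soiled, B clean
step 6/8 (Suck): in A — A clean, B clean
step 7/8 (Suck): in A — A clean, B clean
step 8/8 (Right): in B — A clean, B clean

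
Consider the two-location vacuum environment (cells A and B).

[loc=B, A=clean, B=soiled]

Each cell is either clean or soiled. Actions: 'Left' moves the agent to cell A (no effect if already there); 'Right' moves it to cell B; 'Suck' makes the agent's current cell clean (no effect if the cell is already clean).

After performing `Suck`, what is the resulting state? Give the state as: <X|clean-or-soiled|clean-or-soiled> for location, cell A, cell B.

start: <B|clean|soiled>
Suck (#1): <B|clean|clean>

<B|clean|clean>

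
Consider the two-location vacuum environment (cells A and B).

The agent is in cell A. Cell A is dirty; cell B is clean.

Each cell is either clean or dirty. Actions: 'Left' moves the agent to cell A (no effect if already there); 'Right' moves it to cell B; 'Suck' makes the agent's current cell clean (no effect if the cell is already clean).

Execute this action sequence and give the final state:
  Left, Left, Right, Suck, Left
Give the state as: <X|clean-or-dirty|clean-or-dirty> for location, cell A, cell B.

[1] after Left: <A|dirty|clean>
[2] after Left: <A|dirty|clean>
[3] after Right: <B|dirty|clean>
[4] after Suck: <B|dirty|clean>
[5] after Left: <A|dirty|clean>

<A|dirty|clean>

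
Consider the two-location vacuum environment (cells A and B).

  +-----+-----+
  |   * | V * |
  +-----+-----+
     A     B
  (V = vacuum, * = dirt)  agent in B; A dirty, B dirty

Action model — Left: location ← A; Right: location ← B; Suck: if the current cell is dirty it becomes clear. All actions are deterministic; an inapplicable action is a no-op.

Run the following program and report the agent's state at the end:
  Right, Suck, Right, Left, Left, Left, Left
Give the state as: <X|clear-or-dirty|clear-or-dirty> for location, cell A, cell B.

<A|dirty|clear>

Right (#1): <B|dirty|dirty>
Suck (#2): <B|dirty|clear>
Right (#3): <B|dirty|clear>
Left (#4): <A|dirty|clear>
Left (#5): <A|dirty|clear>
Left (#6): <A|dirty|clear>
Left (#7): <A|dirty|clear>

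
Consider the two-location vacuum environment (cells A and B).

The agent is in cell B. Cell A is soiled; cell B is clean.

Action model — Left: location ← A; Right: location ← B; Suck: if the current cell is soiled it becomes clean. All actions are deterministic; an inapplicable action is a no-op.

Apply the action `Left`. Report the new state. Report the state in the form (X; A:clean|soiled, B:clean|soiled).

(A; A:soiled, B:clean)

start: (B; A:soiled, B:clean)
1) do Left; now (A; A:soiled, B:clean)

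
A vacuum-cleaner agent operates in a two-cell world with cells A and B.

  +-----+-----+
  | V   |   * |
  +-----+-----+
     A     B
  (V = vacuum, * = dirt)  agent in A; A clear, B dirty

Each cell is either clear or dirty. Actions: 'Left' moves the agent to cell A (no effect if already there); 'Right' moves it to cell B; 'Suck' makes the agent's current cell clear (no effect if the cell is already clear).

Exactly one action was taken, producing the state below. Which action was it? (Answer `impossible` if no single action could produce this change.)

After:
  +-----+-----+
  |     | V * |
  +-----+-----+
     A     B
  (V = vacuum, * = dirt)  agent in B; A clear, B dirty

Right

try  Left: loc=A A=clear B=dirty
try Right: loc=B A=clear B=dirty  ← match
try  Suck: loc=A A=clear B=dirty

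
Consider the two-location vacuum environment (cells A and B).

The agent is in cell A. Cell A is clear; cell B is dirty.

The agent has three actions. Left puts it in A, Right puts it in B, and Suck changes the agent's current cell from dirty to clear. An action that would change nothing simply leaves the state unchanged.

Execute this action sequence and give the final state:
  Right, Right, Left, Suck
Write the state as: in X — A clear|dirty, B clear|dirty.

in A — A clear, B dirty

step 1/4 (Right): in B — A clear, B dirty
step 2/4 (Right): in B — A clear, B dirty
step 3/4 (Left): in A — A clear, B dirty
step 4/4 (Suck): in A — A clear, B dirty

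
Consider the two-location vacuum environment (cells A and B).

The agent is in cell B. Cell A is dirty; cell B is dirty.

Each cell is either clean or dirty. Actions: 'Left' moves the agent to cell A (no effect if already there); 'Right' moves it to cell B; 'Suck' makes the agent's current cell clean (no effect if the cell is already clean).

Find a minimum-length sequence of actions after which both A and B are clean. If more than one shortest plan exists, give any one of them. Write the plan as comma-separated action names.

Suck, Left, Suck

1) do Suck; now loc=B A=dirty B=clean
2) do Left; now loc=A A=dirty B=clean
3) do Suck; now loc=A A=clean B=clean
min 3: Suck B + move + Suck A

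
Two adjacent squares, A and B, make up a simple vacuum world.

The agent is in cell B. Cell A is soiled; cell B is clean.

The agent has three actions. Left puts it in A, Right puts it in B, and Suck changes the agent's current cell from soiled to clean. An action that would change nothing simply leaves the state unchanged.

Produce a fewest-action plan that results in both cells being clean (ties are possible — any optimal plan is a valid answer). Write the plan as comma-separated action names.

Left, Suck

[1] after Left: in A — A soiled, B clean
[2] after Suck: in A — A clean, B clean
min 2: go A then Suck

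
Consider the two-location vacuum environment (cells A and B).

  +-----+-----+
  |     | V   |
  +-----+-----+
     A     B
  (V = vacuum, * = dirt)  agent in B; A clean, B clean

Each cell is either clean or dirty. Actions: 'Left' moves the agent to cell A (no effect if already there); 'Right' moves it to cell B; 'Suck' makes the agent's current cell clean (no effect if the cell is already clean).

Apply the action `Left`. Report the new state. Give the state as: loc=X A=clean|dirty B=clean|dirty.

loc=A A=clean B=clean

start: loc=B A=clean B=clean
[1] after Left: loc=A A=clean B=clean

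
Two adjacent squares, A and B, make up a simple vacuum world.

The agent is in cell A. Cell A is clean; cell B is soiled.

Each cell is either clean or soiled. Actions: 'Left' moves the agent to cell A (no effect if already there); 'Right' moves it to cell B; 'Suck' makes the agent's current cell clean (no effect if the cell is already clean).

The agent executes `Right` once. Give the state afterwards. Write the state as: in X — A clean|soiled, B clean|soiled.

start: in A — A clean, B soiled
1) do Right; now in B — A clean, B soiled

in B — A clean, B soiled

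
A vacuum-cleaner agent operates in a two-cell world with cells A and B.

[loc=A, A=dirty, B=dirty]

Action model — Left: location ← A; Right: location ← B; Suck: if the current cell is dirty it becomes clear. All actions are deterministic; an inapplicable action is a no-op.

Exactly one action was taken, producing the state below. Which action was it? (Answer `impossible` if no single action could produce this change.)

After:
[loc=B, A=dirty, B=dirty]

try  Left: in A — A dirty, B dirty
try Right: in B — A dirty, B dirty  ← match
try  Suck: in A — A clear, B dirty

Right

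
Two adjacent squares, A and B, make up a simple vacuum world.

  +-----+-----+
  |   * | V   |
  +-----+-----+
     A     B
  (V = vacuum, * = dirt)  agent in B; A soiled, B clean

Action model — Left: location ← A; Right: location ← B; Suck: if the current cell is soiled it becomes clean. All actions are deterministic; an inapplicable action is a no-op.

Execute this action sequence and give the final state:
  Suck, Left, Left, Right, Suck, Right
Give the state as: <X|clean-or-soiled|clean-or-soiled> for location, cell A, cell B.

<B|soiled|clean>

[1] after Suck: <B|soiled|clean>
[2] after Left: <A|soiled|clean>
[3] after Left: <A|soiled|clean>
[4] after Right: <B|soiled|clean>
[5] after Suck: <B|soiled|clean>
[6] after Right: <B|soiled|clean>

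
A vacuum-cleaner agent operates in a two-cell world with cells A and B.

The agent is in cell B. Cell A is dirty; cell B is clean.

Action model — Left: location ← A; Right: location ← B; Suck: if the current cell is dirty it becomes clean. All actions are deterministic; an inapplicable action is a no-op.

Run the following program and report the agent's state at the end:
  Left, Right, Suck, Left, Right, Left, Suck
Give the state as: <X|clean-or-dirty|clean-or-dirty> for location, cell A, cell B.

1) do Left; now <A|dirty|clean>
2) do Right; now <B|dirty|clean>
3) do Suck; now <B|dirty|clean>
4) do Left; now <A|dirty|clean>
5) do Right; now <B|dirty|clean>
6) do Left; now <A|dirty|clean>
7) do Suck; now <A|clean|clean>

<A|clean|clean>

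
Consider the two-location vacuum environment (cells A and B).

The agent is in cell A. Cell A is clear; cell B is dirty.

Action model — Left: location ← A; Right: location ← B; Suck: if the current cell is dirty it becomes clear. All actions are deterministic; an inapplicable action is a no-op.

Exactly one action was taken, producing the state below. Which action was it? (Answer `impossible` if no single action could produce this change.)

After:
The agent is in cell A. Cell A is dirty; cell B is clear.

impossible

try  Left: <A|clear|dirty>
try Right: <B|clear|dirty>
try  Suck: <A|clear|dirty>
no single action produces the after-state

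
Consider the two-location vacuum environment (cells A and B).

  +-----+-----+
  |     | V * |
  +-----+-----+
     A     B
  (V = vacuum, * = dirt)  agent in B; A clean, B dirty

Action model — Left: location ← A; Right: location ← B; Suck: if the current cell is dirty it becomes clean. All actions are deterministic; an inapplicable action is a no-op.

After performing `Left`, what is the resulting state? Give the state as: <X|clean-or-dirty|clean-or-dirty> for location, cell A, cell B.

<A|clean|dirty>

start: <B|clean|dirty>
step 1/1 (Left): <A|clean|dirty>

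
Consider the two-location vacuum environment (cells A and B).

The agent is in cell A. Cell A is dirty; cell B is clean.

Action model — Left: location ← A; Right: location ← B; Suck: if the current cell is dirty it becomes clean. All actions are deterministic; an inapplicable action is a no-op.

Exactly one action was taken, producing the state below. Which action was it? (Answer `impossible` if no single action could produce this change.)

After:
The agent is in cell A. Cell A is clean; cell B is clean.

Suck

try  Left: (A; A:dirty, B:clean)
try Right: (B; A:dirty, B:clean)
try  Suck: (A; A:clean, B:clean)  ← match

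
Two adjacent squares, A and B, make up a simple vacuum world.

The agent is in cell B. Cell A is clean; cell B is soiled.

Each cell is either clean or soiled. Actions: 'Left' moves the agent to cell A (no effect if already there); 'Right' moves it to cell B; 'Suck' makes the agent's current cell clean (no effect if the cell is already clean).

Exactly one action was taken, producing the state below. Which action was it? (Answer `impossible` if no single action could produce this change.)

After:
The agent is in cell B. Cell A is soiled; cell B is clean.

try  Left: <A|clean|soiled>
try Right: <B|clean|soiled>
try  Suck: <B|clean|clean>
no single action produces the after-state

impossible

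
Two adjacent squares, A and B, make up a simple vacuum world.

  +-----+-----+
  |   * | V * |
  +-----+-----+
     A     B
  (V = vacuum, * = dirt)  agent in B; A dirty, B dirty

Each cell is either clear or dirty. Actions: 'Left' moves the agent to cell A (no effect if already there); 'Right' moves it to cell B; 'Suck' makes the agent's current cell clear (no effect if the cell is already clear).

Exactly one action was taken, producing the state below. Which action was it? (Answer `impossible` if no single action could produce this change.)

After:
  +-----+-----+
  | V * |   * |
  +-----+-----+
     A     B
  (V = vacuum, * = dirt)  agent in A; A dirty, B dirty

Left

try  Left: (A; A:dirty, B:dirty)  ← match
try Right: (B; A:dirty, B:dirty)
try  Suck: (B; A:dirty, B:clear)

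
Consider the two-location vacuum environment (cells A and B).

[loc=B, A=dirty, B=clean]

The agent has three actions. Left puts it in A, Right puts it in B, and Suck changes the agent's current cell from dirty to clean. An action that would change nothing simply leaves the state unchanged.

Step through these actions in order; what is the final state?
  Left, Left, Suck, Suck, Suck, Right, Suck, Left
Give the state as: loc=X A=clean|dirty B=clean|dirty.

Left (#1): loc=A A=dirty B=clean
Left (#2): loc=A A=dirty B=clean
Suck (#3): loc=A A=clean B=clean
Suck (#4): loc=A A=clean B=clean
Suck (#5): loc=A A=clean B=clean
Right (#6): loc=B A=clean B=clean
Suck (#7): loc=B A=clean B=clean
Left (#8): loc=A A=clean B=clean

loc=A A=clean B=clean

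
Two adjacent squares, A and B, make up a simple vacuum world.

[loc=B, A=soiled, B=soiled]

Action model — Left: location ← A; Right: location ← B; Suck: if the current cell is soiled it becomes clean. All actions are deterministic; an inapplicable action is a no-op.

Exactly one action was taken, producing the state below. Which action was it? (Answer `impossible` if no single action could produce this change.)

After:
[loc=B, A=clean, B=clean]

try  Left: in A — A soiled, B soiled
try Right: in B — A soiled, B soiled
try  Suck: in B — A soiled, B clean
no single action produces the after-state

impossible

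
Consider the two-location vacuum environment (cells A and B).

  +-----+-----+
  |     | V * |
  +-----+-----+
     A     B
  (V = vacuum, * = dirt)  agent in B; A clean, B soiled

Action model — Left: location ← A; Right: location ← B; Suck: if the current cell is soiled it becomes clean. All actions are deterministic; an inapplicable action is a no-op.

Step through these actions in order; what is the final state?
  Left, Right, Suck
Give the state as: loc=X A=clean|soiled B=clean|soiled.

loc=B A=clean B=clean

step 1/3 (Left): loc=A A=clean B=soiled
step 2/3 (Right): loc=B A=clean B=soiled
step 3/3 (Suck): loc=B A=clean B=clean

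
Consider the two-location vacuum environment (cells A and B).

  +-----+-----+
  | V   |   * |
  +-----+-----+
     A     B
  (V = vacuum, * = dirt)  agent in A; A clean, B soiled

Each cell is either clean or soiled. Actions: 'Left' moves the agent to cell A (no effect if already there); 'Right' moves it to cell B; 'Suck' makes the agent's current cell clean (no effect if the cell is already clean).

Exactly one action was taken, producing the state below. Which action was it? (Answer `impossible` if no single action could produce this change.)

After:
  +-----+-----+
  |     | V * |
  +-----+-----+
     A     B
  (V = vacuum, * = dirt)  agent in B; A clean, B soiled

Right

try  Left: <A|clean|soiled>
try Right: <B|clean|soiled>  ← match
try  Suck: <A|clean|soiled>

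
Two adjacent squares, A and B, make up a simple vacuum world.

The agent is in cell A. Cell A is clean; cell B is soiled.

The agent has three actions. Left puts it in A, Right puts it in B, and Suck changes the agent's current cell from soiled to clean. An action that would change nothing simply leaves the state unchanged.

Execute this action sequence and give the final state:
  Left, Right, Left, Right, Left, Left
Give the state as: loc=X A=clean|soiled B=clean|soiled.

loc=A A=clean B=soiled

1. Left → loc=A A=clean B=soiled
2. Right → loc=B A=clean B=soiled
3. Left → loc=A A=clean B=soiled
4. Right → loc=B A=clean B=soiled
5. Left → loc=A A=clean B=soiled
6. Left → loc=A A=clean B=soiled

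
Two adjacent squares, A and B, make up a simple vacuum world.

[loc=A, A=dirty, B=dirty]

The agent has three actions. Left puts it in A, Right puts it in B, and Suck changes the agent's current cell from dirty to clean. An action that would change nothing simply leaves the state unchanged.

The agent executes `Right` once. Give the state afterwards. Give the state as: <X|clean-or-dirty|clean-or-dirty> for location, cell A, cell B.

start: <A|dirty|dirty>
1) do Right; now <B|dirty|dirty>

<B|dirty|dirty>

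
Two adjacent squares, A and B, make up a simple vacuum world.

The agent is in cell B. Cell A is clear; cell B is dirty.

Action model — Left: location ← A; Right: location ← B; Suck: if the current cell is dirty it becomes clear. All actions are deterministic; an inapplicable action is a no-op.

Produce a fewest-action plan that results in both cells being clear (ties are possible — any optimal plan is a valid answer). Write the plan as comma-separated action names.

Suck

t=1 Suck ⇒ (B; A:clear, B:clear)
min 1: B is dirty, one Suck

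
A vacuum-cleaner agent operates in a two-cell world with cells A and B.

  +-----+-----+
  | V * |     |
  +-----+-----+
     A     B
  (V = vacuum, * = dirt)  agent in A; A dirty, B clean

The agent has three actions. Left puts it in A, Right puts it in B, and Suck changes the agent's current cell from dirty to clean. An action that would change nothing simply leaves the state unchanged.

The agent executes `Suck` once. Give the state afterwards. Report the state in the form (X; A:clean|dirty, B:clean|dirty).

(A; A:clean, B:clean)

start: (A; A:dirty, B:clean)
Suck (#1): (A; A:clean, B:clean)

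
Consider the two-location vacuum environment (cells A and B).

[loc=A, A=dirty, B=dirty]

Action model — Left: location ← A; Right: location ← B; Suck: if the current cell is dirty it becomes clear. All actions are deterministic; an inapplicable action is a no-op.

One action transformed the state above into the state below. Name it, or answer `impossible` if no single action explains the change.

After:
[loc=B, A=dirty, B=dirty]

Right

try  Left: <A|dirty|dirty>
try Right: <B|dirty|dirty>  ← match
try  Suck: <A|clear|dirty>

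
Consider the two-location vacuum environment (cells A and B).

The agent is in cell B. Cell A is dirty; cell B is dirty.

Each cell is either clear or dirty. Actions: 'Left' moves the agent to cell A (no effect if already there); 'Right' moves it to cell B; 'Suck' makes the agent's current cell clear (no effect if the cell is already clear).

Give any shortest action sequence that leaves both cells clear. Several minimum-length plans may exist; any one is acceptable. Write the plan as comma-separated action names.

[1] after Suck: loc=B A=dirty B=clear
[2] after Left: loc=A A=dirty B=clear
[3] after Suck: loc=A A=clear B=clear
min 3: Suck B + move + Suck A

Suck, Left, Suck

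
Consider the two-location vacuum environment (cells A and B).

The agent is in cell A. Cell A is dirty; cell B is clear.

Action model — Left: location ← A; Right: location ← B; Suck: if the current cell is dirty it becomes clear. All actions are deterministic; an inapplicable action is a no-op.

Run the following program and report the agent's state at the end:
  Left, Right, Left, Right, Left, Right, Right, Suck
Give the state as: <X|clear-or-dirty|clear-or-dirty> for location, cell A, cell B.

<B|dirty|clear>

Left (#1): <A|dirty|clear>
Right (#2): <B|dirty|clear>
Left (#3): <A|dirty|clear>
Right (#4): <B|dirty|clear>
Left (#5): <A|dirty|clear>
Right (#6): <B|dirty|clear>
Right (#7): <B|dirty|clear>
Suck (#8): <B|dirty|clear>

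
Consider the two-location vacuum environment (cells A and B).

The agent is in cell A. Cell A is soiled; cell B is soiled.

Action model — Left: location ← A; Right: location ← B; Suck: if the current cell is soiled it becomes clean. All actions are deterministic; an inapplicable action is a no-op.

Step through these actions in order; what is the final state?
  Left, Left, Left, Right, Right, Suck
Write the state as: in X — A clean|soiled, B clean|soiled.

1) do Left; now in A — A soiled, B soiled
2) do Left; now in A — A soiled, B soiled
3) do Left; now in A — A soiled, B soiled
4) do Right; now in B — A soiled, B soiled
5) do Right; now in B — A soiled, B soiled
6) do Suck; now in B — A soiled, B clean

in B — A soiled, B clean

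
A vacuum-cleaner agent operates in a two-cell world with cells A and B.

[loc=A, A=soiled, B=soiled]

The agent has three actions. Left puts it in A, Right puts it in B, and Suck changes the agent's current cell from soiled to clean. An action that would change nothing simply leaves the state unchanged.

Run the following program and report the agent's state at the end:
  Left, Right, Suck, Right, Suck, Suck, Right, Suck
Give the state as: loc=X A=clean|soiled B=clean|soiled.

t=1 Left ⇒ loc=A A=soiled B=soiled
t=2 Right ⇒ loc=B A=soiled B=soiled
t=3 Suck ⇒ loc=B A=soiled B=clean
t=4 Right ⇒ loc=B A=soiled B=clean
t=5 Suck ⇒ loc=B A=soiled B=clean
t=6 Suck ⇒ loc=B A=soiled B=clean
t=7 Right ⇒ loc=B A=soiled B=clean
t=8 Suck ⇒ loc=B A=soiled B=clean

loc=B A=soiled B=clean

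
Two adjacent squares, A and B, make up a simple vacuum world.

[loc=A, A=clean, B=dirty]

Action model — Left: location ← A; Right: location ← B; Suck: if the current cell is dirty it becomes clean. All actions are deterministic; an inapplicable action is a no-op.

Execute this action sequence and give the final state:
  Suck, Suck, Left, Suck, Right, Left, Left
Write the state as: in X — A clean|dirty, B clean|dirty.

step 1/7 (Suck): in A — A clean, B dirty
step 2/7 (Suck): in A — A clean, B dirty
step 3/7 (Left): in A — A clean, B dirty
step 4/7 (Suck): in A — A clean, B dirty
step 5/7 (Right): in B — A clean, B dirty
step 6/7 (Left): in A — A clean, B dirty
step 7/7 (Left): in A — A clean, B dirty

in A — A clean, B dirty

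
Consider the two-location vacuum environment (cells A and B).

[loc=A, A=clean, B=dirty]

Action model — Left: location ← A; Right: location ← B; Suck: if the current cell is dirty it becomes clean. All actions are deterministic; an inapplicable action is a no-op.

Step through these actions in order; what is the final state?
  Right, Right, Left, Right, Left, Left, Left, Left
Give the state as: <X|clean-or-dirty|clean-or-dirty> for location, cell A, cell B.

[1] after Right: <B|clean|dirty>
[2] after Right: <B|clean|dirty>
[3] after Left: <A|clean|dirty>
[4] after Right: <B|clean|dirty>
[5] after Left: <A|clean|dirty>
[6] after Left: <A|clean|dirty>
[7] after Left: <A|clean|dirty>
[8] after Left: <A|clean|dirty>

<A|clean|dirty>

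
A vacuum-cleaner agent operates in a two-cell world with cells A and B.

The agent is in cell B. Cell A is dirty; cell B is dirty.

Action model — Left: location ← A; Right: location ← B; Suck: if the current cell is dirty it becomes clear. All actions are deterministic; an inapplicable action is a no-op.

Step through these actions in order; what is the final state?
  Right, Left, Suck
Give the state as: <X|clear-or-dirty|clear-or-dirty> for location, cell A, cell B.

t=1 Right ⇒ <B|dirty|dirty>
t=2 Left ⇒ <A|dirty|dirty>
t=3 Suck ⇒ <A|clear|dirty>

<A|clear|dirty>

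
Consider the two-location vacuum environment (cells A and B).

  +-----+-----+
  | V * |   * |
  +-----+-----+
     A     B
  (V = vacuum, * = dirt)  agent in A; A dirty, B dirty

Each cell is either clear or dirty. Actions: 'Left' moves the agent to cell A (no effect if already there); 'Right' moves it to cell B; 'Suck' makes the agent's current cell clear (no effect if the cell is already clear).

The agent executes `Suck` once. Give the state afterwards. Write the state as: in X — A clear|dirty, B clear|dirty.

start: in A — A dirty, B dirty
1) do Suck; now in A — A clear, B dirty

in A — A clear, B dirty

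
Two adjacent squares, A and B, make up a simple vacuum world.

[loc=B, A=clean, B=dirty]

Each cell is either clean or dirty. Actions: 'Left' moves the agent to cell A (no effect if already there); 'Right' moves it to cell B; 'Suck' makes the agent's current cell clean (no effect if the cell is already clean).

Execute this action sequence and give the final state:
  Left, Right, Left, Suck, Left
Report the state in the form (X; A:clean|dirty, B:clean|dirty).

1) do Left; now (A; A:clean, B:dirty)
2) do Right; now (B; A:clean, B:dirty)
3) do Left; now (A; A:clean, B:dirty)
4) do Suck; now (A; A:clean, B:dirty)
5) do Left; now (A; A:clean, B:dirty)

(A; A:clean, B:dirty)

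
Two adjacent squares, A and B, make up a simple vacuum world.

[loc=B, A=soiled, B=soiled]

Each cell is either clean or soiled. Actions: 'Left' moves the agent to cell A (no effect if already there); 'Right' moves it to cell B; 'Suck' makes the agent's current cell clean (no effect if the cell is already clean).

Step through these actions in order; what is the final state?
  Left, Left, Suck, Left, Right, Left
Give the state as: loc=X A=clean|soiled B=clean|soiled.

Left (#1): loc=A A=soiled B=soiled
Left (#2): loc=A A=soiled B=soiled
Suck (#3): loc=A A=clean B=soiled
Left (#4): loc=A A=clean B=soiled
Right (#5): loc=B A=clean B=soiled
Left (#6): loc=A A=clean B=soiled

loc=A A=clean B=soiled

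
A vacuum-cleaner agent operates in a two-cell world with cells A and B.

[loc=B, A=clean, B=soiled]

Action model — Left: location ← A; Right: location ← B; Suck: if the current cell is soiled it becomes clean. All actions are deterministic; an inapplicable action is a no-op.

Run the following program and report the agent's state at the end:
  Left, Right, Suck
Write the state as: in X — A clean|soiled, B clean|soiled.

1. Left → in A — A clean, B soiled
2. Right → in B — A clean, B soiled
3. Suck → in B — A clean, B clean

in B — A clean, B clean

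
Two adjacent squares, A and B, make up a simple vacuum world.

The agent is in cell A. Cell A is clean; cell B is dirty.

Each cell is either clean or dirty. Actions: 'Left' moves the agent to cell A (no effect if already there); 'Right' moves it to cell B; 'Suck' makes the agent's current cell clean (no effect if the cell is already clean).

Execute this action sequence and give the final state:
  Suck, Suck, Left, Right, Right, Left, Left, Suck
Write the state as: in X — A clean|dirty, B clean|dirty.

in A — A clean, B dirty

[1] after Suck: in A — A clean, B dirty
[2] after Suck: in A — A clean, B dirty
[3] after Left: in A — A clean, B dirty
[4] after Right: in B — A clean, B dirty
[5] after Right: in B — A clean, B dirty
[6] after Left: in A — A clean, B dirty
[7] after Left: in A — A clean, B dirty
[8] after Suck: in A — A clean, B dirty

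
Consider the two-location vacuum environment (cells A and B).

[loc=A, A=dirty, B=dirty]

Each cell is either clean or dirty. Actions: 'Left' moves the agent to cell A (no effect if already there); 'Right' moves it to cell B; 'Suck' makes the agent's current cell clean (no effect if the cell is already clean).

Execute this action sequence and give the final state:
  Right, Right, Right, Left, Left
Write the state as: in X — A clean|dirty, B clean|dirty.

step 1/5 (Right): in B — A dirty, B dirty
step 2/5 (Right): in B — A dirty, B dirty
step 3/5 (Right): in B — A dirty, B dirty
step 4/5 (Left): in A — A dirty, B dirty
step 5/5 (Left): in A — A dirty, B dirty

in A — A dirty, B dirty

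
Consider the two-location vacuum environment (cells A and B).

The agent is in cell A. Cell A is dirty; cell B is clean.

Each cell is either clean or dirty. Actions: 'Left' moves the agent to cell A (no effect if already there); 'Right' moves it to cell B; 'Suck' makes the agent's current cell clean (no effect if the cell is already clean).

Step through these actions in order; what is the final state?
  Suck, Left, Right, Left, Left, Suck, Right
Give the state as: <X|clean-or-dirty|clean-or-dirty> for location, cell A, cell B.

<B|clean|clean>

[1] after Suck: <A|clean|clean>
[2] after Left: <A|clean|clean>
[3] after Right: <B|clean|clean>
[4] after Left: <A|clean|clean>
[5] after Left: <A|clean|clean>
[6] after Suck: <A|clean|clean>
[7] after Right: <B|clean|clean>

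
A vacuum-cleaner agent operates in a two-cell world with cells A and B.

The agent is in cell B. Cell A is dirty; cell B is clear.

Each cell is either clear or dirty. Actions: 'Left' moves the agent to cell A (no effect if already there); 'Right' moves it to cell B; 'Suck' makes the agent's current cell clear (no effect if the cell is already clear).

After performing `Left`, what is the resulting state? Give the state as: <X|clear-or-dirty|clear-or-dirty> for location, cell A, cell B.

<A|dirty|clear>

start: <B|dirty|clear>
[1] after Left: <A|dirty|clear>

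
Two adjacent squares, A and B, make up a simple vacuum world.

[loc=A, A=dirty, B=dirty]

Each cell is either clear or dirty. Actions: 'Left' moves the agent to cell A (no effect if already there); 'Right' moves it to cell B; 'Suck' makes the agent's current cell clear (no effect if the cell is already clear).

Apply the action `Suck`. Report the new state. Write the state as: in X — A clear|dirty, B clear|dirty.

in A — A clear, B dirty

start: in A — A dirty, B dirty
Suck (#1): in A — A clear, B dirty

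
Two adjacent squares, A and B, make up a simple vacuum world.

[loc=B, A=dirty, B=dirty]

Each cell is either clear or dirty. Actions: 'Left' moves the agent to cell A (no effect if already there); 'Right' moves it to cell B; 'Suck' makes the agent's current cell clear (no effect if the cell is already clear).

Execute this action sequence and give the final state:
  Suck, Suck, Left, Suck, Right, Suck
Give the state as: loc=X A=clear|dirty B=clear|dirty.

loc=B A=clear B=clear

t=1 Suck ⇒ loc=B A=dirty B=clear
t=2 Suck ⇒ loc=B A=dirty B=clear
t=3 Left ⇒ loc=A A=dirty B=clear
t=4 Suck ⇒ loc=A A=clear B=clear
t=5 Right ⇒ loc=B A=clear B=clear
t=6 Suck ⇒ loc=B A=clear B=clear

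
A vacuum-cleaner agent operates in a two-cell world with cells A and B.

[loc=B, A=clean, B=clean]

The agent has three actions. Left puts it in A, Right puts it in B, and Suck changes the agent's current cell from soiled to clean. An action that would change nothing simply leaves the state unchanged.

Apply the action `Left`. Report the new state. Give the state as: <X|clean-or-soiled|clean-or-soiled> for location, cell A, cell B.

start: <B|clean|clean>
step 1/1 (Left): <A|clean|clean>

<A|clean|clean>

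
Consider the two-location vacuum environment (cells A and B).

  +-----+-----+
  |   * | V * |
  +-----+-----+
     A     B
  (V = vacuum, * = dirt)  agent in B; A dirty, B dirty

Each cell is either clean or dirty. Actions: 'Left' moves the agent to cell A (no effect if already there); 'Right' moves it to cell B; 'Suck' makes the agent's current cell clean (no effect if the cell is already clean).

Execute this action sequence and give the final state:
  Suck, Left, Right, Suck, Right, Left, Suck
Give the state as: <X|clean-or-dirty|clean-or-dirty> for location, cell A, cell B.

1) do Suck; now <B|dirty|clean>
2) do Left; now <A|dirty|clean>
3) do Right; now <B|dirty|clean>
4) do Suck; now <B|dirty|clean>
5) do Right; now <B|dirty|clean>
6) do Left; now <A|dirty|clean>
7) do Suck; now <A|clean|clean>

<A|clean|clean>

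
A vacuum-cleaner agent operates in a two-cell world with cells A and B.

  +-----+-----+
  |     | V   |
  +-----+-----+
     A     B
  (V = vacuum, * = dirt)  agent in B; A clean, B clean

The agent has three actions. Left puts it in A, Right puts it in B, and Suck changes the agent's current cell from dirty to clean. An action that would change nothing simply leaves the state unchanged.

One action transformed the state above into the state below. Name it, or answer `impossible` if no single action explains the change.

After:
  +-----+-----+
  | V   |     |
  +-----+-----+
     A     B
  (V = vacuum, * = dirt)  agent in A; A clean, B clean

Left

try  Left: <A|clean|clean>  ← match
try Right: <B|clean|clean>
try  Suck: <B|clean|clean>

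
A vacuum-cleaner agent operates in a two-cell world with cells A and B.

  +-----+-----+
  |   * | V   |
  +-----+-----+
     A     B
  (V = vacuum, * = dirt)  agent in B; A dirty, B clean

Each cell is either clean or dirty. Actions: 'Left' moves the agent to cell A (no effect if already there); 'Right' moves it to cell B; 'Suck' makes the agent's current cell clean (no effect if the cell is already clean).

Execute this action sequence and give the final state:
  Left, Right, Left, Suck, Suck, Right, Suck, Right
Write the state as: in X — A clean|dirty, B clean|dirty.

in B — A clean, B clean

1. Left → in A — A dirty, B clean
2. Right → in B — A dirty, B clean
3. Left → in A — A dirty, B clean
4. Suck → in A — A clean, B clean
5. Suck → in A — A clean, B clean
6. Right → in B — A clean, B clean
7. Suck → in B — A clean, B clean
8. Right → in B — A clean, B clean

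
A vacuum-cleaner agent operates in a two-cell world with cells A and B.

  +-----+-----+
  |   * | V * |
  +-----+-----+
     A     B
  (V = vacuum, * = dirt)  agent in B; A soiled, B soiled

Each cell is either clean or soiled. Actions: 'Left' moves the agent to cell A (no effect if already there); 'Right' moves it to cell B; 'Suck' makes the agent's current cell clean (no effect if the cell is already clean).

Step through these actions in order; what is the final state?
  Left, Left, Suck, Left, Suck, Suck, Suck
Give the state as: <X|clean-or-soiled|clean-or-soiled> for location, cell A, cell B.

<A|clean|soiled>

[1] after Left: <A|soiled|soiled>
[2] after Left: <A|soiled|soiled>
[3] after Suck: <A|clean|soiled>
[4] after Left: <A|clean|soiled>
[5] after Suck: <A|clean|soiled>
[6] after Suck: <A|clean|soiled>
[7] after Suck: <A|clean|soiled>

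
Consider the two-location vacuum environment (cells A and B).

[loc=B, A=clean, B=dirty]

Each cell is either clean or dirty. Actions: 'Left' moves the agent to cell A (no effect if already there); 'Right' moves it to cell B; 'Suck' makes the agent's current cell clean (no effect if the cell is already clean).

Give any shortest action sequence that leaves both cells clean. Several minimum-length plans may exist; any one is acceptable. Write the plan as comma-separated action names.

Suck

1. Suck → (B; A:clean, B:clean)
min 1: B is dirty, one Suck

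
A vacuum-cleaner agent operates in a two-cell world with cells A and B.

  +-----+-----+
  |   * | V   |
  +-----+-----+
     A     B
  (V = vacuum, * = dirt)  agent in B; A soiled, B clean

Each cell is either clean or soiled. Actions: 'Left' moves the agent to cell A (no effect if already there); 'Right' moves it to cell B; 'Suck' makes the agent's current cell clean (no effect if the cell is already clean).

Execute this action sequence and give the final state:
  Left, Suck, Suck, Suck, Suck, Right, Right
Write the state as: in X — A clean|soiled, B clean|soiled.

in B — A clean, B clean

[1] after Left: in A — A soiled, B clean
[2] after Suck: in A — A clean, B clean
[3] after Suck: in A — A clean, B clean
[4] after Suck: in A — A clean, B clean
[5] after Suck: in A — A clean, B clean
[6] after Right: in B — A clean, B clean
[7] after Right: in B — A clean, B clean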